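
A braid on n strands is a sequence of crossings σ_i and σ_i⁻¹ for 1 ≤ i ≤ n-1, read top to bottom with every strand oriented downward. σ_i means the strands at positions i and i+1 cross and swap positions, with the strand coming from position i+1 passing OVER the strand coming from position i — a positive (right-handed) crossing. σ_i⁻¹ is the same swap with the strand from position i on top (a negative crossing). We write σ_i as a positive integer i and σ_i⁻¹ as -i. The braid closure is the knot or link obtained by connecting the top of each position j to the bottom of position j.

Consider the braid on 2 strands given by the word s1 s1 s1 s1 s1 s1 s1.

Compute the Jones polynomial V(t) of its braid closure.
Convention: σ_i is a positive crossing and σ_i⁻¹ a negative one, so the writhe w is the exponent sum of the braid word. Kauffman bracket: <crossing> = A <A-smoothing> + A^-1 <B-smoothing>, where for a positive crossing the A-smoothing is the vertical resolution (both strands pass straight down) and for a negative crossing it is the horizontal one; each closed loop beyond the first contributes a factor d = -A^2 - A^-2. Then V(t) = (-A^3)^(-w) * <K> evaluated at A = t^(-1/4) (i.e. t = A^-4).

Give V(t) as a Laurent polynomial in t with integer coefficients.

-t^10 + t^9 - t^8 + t^7 - t^6 + t^5 + t^3

Derivation:
Braid: s1 s1 s1 s1 s1 s1 s1 on 2 strands, 7 crossings.
Writhe w = (#positive) - (#negative) = 7 - 0 = 7.
Enumerate smoothing states for the bracket polynomial. There are 2^7 = 128 states.
Smooth each crossing (0=||, 1=⌣⌢); contribution A^(Σ sign_k(1-2s_k)) * d^(L-1).
Tabulate the states by total A-exponent and number of loops L (A-exp: L × count):
  A^7: L=2 ×1
  A^5: L=1 ×7
  A^3: L=2 ×21
  A^1: L=3 ×35
  A^-1: L=4 ×35
  A^-3: L=5 ×21
  A^-5: L=6 ×7
  A^-7: L=7 ×1
Each group contributes A^e * Σ count * d^(L-1):
Powers of d = -A^2 - A^-2: d^2 = A^4 + 2 + A^-4; d^3 = -A^6 - 3*A^2 - 3*A^-2 - A^-6; d^4 = A^8 + 4*A^4 + 6 + 4*A^-4 + A^-8; d^5 = -A^10 - 5*A^6 - 10*A^2 - 10*A^-2 - 5*A^-6 - A^-10; d^6 = A^12 + 6*A^8 + 15*A^4 + 20 + 15*A^-4 + 6*A^-8 + A^-12.
  A^7 * (d) = -A^9 - A^5
  A^5 * (7) = 7*A^5
  A^3 * (21*d) = -21*A^5 - 21*A
  A^1 * (35*d^2) = 35*A^5 + 70*A + 35*A^-3
  A^-1 * (35*d^3) = -35*A^5 - 105*A - 105*A^-3 - 35*A^-7
  A^-3 * (21*d^4) = 21*A^5 + 84*A + 126*A^-3 + 84*A^-7 + 21*A^-11
  A^-5 * (7*d^5) = -7*A^5 - 35*A - 70*A^-3 - 70*A^-7 - 35*A^-11 - 7*A^-15
  A^-7 * (d^6) = A^5 + 6*A + 15*A^-3 + 20*A^-7 + 15*A^-11 + 6*A^-15 + A^-19
Summing the groups: <K> = -A^9 - A + A^-3 - A^-7 + A^-11 - A^-15 + A^-19
Normalise by the writhe: (-A^3)^(-w) = (-A^3)^(-7) = -A^-21, so f(A) = -A^-21 * <K> = A^-12 + A^-20 - A^-24 + A^-28 - A^-32 + A^-36 - A^-40.
Substitute A = t^(-1/4), i.e. A^e → t^(-e/4): V(t) = -t^10 + t^9 - t^8 + t^7 - t^6 + t^5 + t^3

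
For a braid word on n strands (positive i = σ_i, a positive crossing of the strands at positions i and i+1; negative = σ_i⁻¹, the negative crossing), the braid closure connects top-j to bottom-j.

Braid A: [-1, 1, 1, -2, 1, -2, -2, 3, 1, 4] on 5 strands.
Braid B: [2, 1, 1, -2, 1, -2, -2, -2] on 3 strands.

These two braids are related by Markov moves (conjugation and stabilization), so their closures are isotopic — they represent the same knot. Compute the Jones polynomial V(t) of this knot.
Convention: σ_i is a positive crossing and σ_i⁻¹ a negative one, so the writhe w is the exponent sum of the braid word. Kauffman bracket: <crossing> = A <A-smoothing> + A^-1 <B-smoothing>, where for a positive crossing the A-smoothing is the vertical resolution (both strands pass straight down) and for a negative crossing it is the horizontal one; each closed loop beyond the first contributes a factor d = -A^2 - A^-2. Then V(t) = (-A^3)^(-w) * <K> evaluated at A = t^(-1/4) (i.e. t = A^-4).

Markov-equivalent braids have isotopic closures, hence identical knot invariants. Strip the Markov moves from each word to reach a common short braid β, then compute V(t) once on β.
Braid A: s1^-1 s1 s1 s2^-1 s1 s2^-1 s2^-1 s3 s1 s4 on 5 strands reduces by inverse Markov moves (closure unchanged at each step):
  Destabilize: the word has the form β·s4 where s4 occurs only as the final letter (β ∈ B_4); drop it and the last strand → 4 strands.
  Deconjugate: the word is γ·β·γ⁻¹ with γ = s1^-1 (prefix) and γ⁻¹ = s1 (suffix); strip both.
  Destabilize: the word has the form β·s3 where s3 occurs only as the final letter (β ∈ B_3); drop it and the last strand → 3 strands.
Reduced to β = s1 s1 s2^-1 s1 s2^-1 s2^-1 on 3 strands, 6 crossings.
Braid B: s2 s1 s1 s2^-1 s1 s2^-1 s2^-1 s2^-1 on 3 strands reduces by inverse Markov moves (closure unchanged at each step):
  Deconjugate: the word is γ·β·γ⁻¹ with γ = s2 (prefix) and γ⁻¹ = s2^-1 (suffix); strip both.
Reduced to β = s1 s1 s2^-1 s1 s2^-1 s2^-1 on 3 strands, 6 crossings.
Both give the same β = s1 s1 s2^-1 s1 s2^-1 s2^-1 on 3 strands, so one state sum suffices:
Braid: s1 s1 s2^-1 s1 s2^-1 s2^-1 on 3 strands, 6 crossings.
Writhe w = (#positive) - (#negative) = 3 - 3 = 0.
State-sum expansion of <K>. There are 2^6 = 64 states.
Smooth each crossing (0=||, 1=⌣⌢); contribution A^(Σ sign_k(1-2s_k)) * d^(L-1).
Tabulate the states by total A-exponent and number of loops L (A-exp: L × count):
  A^6: L=4 ×1
  A^4: L=3 ×6
  A^2: L=2 ×14, L=4 ×1
  A^0: L=1 ×13, L=3 ×7
  A^-2: L=2 ×14, L=4 ×1
  A^-4: L=3 ×6
  A^-6: L=4 ×1
Each group contributes A^e * Σ count * d^(L-1):
Powers of d = -A^2 - A^-2: d^2 = A^4 + 2 + A^-4; d^3 = -A^6 - 3*A^2 - 3*A^-2 - A^-6.
  A^6 * (d^3) = -A^12 - 3*A^8 - 3*A^4 - 1
  A^4 * (6*d^2) = 6*A^8 + 12*A^4 + 6
  A^2 * (14*d + d^3) = -A^8 - 17*A^4 - 17 - A^-4
  A^0 * (13 + 7*d^2) = 7*A^4 + 27 + 7*A^-4
  A^-2 * (14*d + d^3) = -A^4 - 17 - 17*A^-4 - A^-8
  A^-4 * (6*d^2) = 6 + 12*A^-4 + 6*A^-8
  A^-6 * (d^3) = -1 - 3*A^-4 - 3*A^-8 - A^-12
Summing the groups: <K> = -A^12 + 2*A^8 - 2*A^4 + 3 - 2*A^-4 + 2*A^-8 - A^-12
Normalise by the writhe: (-A^3)^(-w) = (-A^3)^(0) = 1, so f(A) = 1 * <K> = -A^12 + 2*A^8 - 2*A^4 + 3 - 2*A^-4 + 2*A^-8 - A^-12.
Substitute A = t^(-1/4), i.e. A^e → t^(-e/4): V(t) = -t^3 + 2*t^2 - 2*t + 3 - 2*t^-1 + 2*t^-2 - t^-3

Answer: -t^3 + 2*t^2 - 2*t + 3 - 2*t^-1 + 2*t^-2 - t^-3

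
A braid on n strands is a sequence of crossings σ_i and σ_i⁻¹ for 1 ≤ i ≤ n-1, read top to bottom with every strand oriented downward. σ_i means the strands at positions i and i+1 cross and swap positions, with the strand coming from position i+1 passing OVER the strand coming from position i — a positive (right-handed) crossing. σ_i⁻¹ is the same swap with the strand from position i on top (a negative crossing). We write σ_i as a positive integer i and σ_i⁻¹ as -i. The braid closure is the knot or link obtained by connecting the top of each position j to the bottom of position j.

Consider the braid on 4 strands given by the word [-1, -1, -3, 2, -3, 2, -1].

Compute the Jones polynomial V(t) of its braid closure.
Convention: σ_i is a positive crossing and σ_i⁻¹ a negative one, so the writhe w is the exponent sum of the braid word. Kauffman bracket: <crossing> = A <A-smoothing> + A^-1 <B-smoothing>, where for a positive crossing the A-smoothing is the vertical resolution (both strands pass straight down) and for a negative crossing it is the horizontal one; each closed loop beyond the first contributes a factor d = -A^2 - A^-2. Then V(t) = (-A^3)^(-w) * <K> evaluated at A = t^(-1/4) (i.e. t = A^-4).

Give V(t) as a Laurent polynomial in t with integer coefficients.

Braid: s1^-1 s1^-1 s3^-1 s2 s3^-1 s2 s1^-1 on 4 strands, 7 crossings.
Writhe w = (#positive) - (#negative) = 2 - 5 = -3.
Computing the Kauffman bracket via state sum. There are 2^7 = 128 states.
Smooth each crossing (0=||, 1=⌣⌢); contribution A^(Σ sign_k(1-2s_k)) * d^(L-1).
Tabulate the states by total A-exponent and number of loops L (A-exp: L × count):
  A^7: L=5 ×1
  A^5: L=4 ×7
  A^3: L=3 ×20, L=5 ×1
  A^1: L=2 ×27, L=4 ×8
  A^-1: L=1 ×15, L=3 ×19, L=5 ×1
  A^-3: L=2 ×17, L=4 ×4
  A^-5: L=3 ×7
  A^-7: L=4 ×1
Each group contributes A^e * Σ count * d^(L-1):
Powers of d = -A^2 - A^-2: d^2 = A^4 + 2 + A^-4; d^3 = -A^6 - 3*A^2 - 3*A^-2 - A^-6; d^4 = A^8 + 4*A^4 + 6 + 4*A^-4 + A^-8.
  A^7 * (d^4) = A^15 + 4*A^11 + 6*A^7 + 4*A^3 + A^-1
  A^5 * (7*d^3) = -7*A^11 - 21*A^7 - 21*A^3 - 7*A^-1
  A^3 * (20*d^2 + d^4) = A^11 + 24*A^7 + 46*A^3 + 24*A^-1 + A^-5
  A^1 * (27*d + 8*d^3) = -8*A^7 - 51*A^3 - 51*A^-1 - 8*A^-5
  A^-1 * (15 + 19*d^2 + d^4) = A^7 + 23*A^3 + 59*A^-1 + 23*A^-5 + A^-9
  A^-3 * (17*d + 4*d^3) = -4*A^3 - 29*A^-1 - 29*A^-5 - 4*A^-9
  A^-5 * (7*d^2) = 7*A^-1 + 14*A^-5 + 7*A^-9
  A^-7 * (d^3) = -A^-1 - 3*A^-5 - 3*A^-9 - A^-13
Summing the groups: <K> = A^15 - 2*A^11 + 2*A^7 - 3*A^3 + 3*A^-1 - 2*A^-5 + A^-9 - A^-13
Normalise by the writhe: (-A^3)^(-w) = (-A^3)^(3) = -A^9, so f(A) = -A^9 * <K> = -A^24 + 2*A^20 - 2*A^16 + 3*A^12 - 3*A^8 + 2*A^4 - 1 + A^-4.
Substitute A = t^(-1/4), i.e. A^e → t^(-e/4): V(t) = t - 1 + 2*t^-1 - 3*t^-2 + 3*t^-3 - 2*t^-4 + 2*t^-5 - t^-6

Answer: t - 1 + 2*t^-1 - 3*t^-2 + 3*t^-3 - 2*t^-4 + 2*t^-5 - t^-6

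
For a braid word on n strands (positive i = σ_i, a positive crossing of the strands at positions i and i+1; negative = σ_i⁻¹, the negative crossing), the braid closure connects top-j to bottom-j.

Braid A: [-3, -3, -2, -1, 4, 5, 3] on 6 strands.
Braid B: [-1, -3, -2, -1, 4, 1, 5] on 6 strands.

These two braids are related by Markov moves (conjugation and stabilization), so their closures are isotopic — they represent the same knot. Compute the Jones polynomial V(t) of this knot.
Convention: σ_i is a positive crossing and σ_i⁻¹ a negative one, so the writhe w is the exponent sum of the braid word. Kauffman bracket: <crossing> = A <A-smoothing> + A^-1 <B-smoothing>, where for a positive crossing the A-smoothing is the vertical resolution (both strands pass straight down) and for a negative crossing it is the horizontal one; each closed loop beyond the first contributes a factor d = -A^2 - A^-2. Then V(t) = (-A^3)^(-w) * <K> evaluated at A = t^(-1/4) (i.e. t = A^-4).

Markov-equivalent braids have isotopic closures, hence identical knot invariants. Strip the Markov moves from each word to reach a common short braid β, then compute V(t) once on β.
Braid A: s3^-1 s3^-1 s2^-1 s1^-1 s4 s5 s3 on 6 strands reduces by inverse Markov moves (closure unchanged at each step):
  Deconjugate: the word is γ·β·γ⁻¹ with γ = s3^-1 (prefix) and γ⁻¹ = s3 (suffix); strip both.
  Destabilize: the word has the form β·s5 where s5 occurs only as the final letter (β ∈ B_5); drop it and the last strand → 5 strands.
Reduced to β = s3^-1 s2^-1 s1^-1 s4 on 5 strands, 4 crossings.
Braid B: s1^-1 s3^-1 s2^-1 s1^-1 s4 s1 s5 on 6 strands reduces by inverse Markov moves (closure unchanged at each step):
  Destabilize: the word has the form β·s5 where s5 occurs only as the final letter (β ∈ B_5); drop it and the last strand → 5 strands.
  Deconjugate: the word is γ·β·γ⁻¹ with γ = s1^-1 (prefix) and γ⁻¹ = s1 (suffix); strip both.
Reduced to β = s3^-1 s2^-1 s1^-1 s4 on 5 strands, 4 crossings.
Both give the same β = s3^-1 s2^-1 s1^-1 s4 on 5 strands, so one state sum suffices:
Braid: s3^-1 s2^-1 s1^-1 s4 on 5 strands, 4 crossings.
Writhe w = (#positive) - (#negative) = 1 - 3 = -2.
Enumerate smoothing states for the bracket polynomial. There are 2^4 = 16 states.
For each crossing: s=0 is the vertical smoothing, s=1 horizontal. Crossing k contributes A^(sign_k * (1 - 2*s_k)); loop factor d = -A^2 - A^-2.
  state 0000: A-exp=-2, loops=5, term = A^-2 * d^4
  state 0001: A-exp=-4, loops=4, term = A^-4 * d^3
  state 0010: A-exp=+0, loops=4, term = A^0 * d^3
  state 0011: A-exp=-2, loops=3, term = A^-2 * d^2
  state 0100: A-exp=+0, loops=4, term = A^0 * d^3
  state 0101: A-exp=-2, loops=3, term = A^-2 * d^2
  state 0110: A-exp=+2, loops=3, term = A^2 * d^2
  state 0111: A-exp=+0, loops=2, term = A^0 * d^1
  state 1000: A-exp=+0, loops=4, term = A^0 * d^3
  state 1001: A-exp=-2, loops=3, term = A^-2 * d^2
  state 1010: A-exp=+2, loops=3, term = A^2 * d^2
  state 1011: A-exp=+0, loops=2, term = A^0 * d^1
  state 1100: A-exp=+2, loops=3, term = A^2 * d^2
  state 1101: A-exp=+0, loops=2, term = A^0 * d^1
  state 1110: A-exp=+4, loops=2, term = A^4 * d^1
  state 1111: A-exp=+2, loops=1, term = A^2 * d^0
Collect the terms by A-exponent (count of states per loop number):
Powers of d = -A^2 - A^-2: d^2 = A^4 + 2 + A^-4; d^3 = -A^6 - 3*A^2 - 3*A^-2 - A^-6; d^4 = A^8 + 4*A^4 + 6 + 4*A^-4 + A^-8.
  A^4 * (d) = -A^6 - A^2
  A^2 * (1 + 3*d^2) = 3*A^6 + 7*A^2 + 3*A^-2
  A^0 * (3*d + 3*d^3) = -3*A^6 - 12*A^2 - 12*A^-2 - 3*A^-6
  A^-2 * (3*d^2 + d^4) = A^6 + 7*A^2 + 12*A^-2 + 7*A^-6 + A^-10
  A^-4 * (d^3) = -A^2 - 3*A^-2 - 3*A^-6 - A^-10
Summing the groups: <K> = A^-6
Normalise by the writhe: (-A^3)^(-w) = (-A^3)^(2) = A^6, so f(A) = A^6 * <K> = 1.
Substitute A = t^(-1/4), i.e. A^e → t^(-e/4): V(t) = 1

Answer: 1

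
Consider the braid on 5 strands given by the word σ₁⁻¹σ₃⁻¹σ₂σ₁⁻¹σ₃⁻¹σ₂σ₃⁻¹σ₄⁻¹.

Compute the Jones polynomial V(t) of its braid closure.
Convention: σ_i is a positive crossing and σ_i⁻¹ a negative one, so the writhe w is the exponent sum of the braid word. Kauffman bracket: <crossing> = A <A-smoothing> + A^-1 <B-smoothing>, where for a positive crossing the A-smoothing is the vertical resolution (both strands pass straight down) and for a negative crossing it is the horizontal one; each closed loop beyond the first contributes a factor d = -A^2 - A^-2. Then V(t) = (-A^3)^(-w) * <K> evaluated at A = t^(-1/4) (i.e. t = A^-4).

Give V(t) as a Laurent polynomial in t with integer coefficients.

The presented braid s1^-1 s3^-1 s2 s1^-1 s3^-1 s2 s3^-1 s4^-1 on 5 strands reduces by inverse Markov moves (closure unchanged at each step):
  Destabilize: the word has the form β·s4^-1 where s4^-1 occurs only as the final letter (β ∈ B_4); drop it and the last strand → 4 strands.
Reduced to β = s1^-1 s3^-1 s2 s1^-1 s3^-1 s2 s3^-1 on 4 strands, 7 crossings.
Compute on β:
Braid: s1^-1 s3^-1 s2 s1^-1 s3^-1 s2 s3^-1 on 4 strands, 7 crossings.
Writhe w = (#positive) - (#negative) = 2 - 5 = -3.
Enumerate smoothing states for the bracket polynomial. There are 2^7 = 128 states.
For each crossing: s=0 is the vertical smoothing, s=1 horizontal. Crossing k contributes A^(sign_k * (1 - 2*s_k)); loop factor d = -A^2 - A^-2.
Tabulate the states by total A-exponent and number of loops L (A-exp: L × count):
  A^7: L=5 ×1
  A^5: L=4 ×7
  A^3: L=3 ×20, L=5 ×1
  A^1: L=2 ×29, L=4 ×6
  A^-1: L=1 ×19, L=3 ×16
  A^-3: L=2 ×19, L=4 ×2
  A^-5: L=3 ×7
  A^-7: L=4 ×1
Each group contributes A^e * Σ count * d^(L-1):
Powers of d = -A^2 - A^-2: d^2 = A^4 + 2 + A^-4; d^3 = -A^6 - 3*A^2 - 3*A^-2 - A^-6; d^4 = A^8 + 4*A^4 + 6 + 4*A^-4 + A^-8.
  A^7 * (d^4) = A^15 + 4*A^11 + 6*A^7 + 4*A^3 + A^-1
  A^5 * (7*d^3) = -7*A^11 - 21*A^7 - 21*A^3 - 7*A^-1
  A^3 * (20*d^2 + d^4) = A^11 + 24*A^7 + 46*A^3 + 24*A^-1 + A^-5
  A^1 * (29*d + 6*d^3) = -6*A^7 - 47*A^3 - 47*A^-1 - 6*A^-5
  A^-1 * (19 + 16*d^2) = 16*A^3 + 51*A^-1 + 16*A^-5
  A^-3 * (19*d + 2*d^3) = -2*A^3 - 25*A^-1 - 25*A^-5 - 2*A^-9
  A^-5 * (7*d^2) = 7*A^-1 + 14*A^-5 + 7*A^-9
  A^-7 * (d^3) = -A^-1 - 3*A^-5 - 3*A^-9 - A^-13
Summing the groups: <K> = A^15 - 2*A^11 + 3*A^7 - 4*A^3 + 3*A^-1 - 3*A^-5 + 2*A^-9 - A^-13
Normalise by the writhe: (-A^3)^(-w) = (-A^3)^(3) = -A^9, so f(A) = -A^9 * <K> = -A^24 + 2*A^20 - 3*A^16 + 4*A^12 - 3*A^8 + 3*A^4 - 2 + A^-4.
Substitute A = t^(-1/4), i.e. A^e → t^(-e/4): V(t) = t - 2 + 3*t^-1 - 3*t^-2 + 4*t^-3 - 3*t^-4 + 2*t^-5 - t^-6

Answer: t - 2 + 3*t^-1 - 3*t^-2 + 4*t^-3 - 3*t^-4 + 2*t^-5 - t^-6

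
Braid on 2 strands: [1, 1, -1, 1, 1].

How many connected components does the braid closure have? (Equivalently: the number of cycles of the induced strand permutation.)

Track the strand permutation on 2 strands, starting from identity.
  step 1: s1 swaps positions 1,2 -> [2 1]
  step 2: s1 swaps positions 1,2 -> [1 2]
  step 3: s1^-1 swaps positions 1,2 -> [2 1]
  step 4: s1 swaps positions 1,2 -> [1 2]
  step 5: s1 swaps positions 1,2 -> [2 1]
Final permutation (position -> original strand): [2 1]
Closure components = cycle count of this permutation = 1.

Answer: 1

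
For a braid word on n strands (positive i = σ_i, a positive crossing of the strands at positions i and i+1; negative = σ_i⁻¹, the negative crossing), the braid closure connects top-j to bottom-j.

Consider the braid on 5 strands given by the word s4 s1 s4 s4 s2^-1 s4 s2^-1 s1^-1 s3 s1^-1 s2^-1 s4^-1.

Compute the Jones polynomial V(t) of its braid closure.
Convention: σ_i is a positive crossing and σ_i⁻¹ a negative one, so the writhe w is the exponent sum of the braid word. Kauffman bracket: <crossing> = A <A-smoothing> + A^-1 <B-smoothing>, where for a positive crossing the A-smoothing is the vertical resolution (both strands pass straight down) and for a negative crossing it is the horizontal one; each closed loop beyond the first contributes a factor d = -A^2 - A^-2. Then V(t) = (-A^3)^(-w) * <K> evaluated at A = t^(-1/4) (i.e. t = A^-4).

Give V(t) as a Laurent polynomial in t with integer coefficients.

The presented braid s4 s1 s4 s4 s2^-1 s4 s2^-1 s1^-1 s3 s1^-1 s2^-1 s4^-1 on 5 strands reduces by inverse Markov moves (closure unchanged at each step):
  Deconjugate: the word is γ·β·γ⁻¹ with γ = s4 (prefix) and γ⁻¹ = s4^-1 (suffix); strip both.
Reduced to β = s1 s4 s4 s2^-1 s4 s2^-1 s1^-1 s3 s1^-1 s2^-1 on 5 strands, 10 crossings.
Compute on β:
Braid: s1 s4 s4 s2^-1 s4 s2^-1 s1^-1 s3 s1^-1 s2^-1 on 5 strands, 10 crossings.
Writhe w = (#positive) - (#negative) = 5 - 5 = 0.
Enumerate smoothing states for the bracket polynomial. There are 2^10 = 1024 states.
Each crossing splits two ways (0=vertical, 1=horizontal). The state's weight is A^(#A-smoothings - #B-smoothings) * d^(loops - 1).
Tabulate the states by total A-exponent and number of loops L (A-exp: L × count):
  A^10: L=6 ×1
  A^8: L=5 ×10
  A^6: L=4 ×40, L=6 ×5
  A^4: L=3 ×80, L=5 ×39, L=7 ×1
  A^2: L=2 ×79, L=4 ×117, L=6 ×14
  A^0: L=1 ×30, L=3 ×158, L=5 ×62, L=7 ×2
  A^-2: L=2 ×84, L=4 ×111, L=6 ×15
  A^-4: L=1 ×9, L=3 ×74, L=5 ×36, L=7 ×1
  A^-6: L=2 ×12, L=4 ×29, L=6 ×4
  A^-8: L=3 ×6, L=5 ×4
  A^-10: L=4 ×1
Each group contributes A^e * Σ count * d^(L-1):
Powers of d = -A^2 - A^-2: d^2 = A^4 + 2 + A^-4; d^3 = -A^6 - 3*A^2 - 3*A^-2 - A^-6; d^4 = A^8 + 4*A^4 + 6 + 4*A^-4 + A^-8; d^5 = -A^10 - 5*A^6 - 10*A^2 - 10*A^-2 - 5*A^-6 - A^-10; d^6 = A^12 + 6*A^8 + 15*A^4 + 20 + 15*A^-4 + 6*A^-8 + A^-12.
  A^10 * (d^5) = -A^20 - 5*A^16 - 10*A^12 - 10*A^8 - 5*A^4 - 1
  A^8 * (10*d^4) = 10*A^16 + 40*A^12 + 60*A^8 + 40*A^4 + 10
  A^6 * (40*d^3 + 5*d^5) = -5*A^16 - 65*A^12 - 170*A^8 - 170*A^4 - 65 - 5*A^-4
  A^4 * (80*d^2 + 39*d^4 + d^6) = A^16 + 45*A^12 + 251*A^8 + 414*A^4 + 251 + 45*A^-4 + A^-8
  A^2 * (79*d + 117*d^3 + 14*d^5) = -14*A^12 - 187*A^8 - 570*A^4 - 570 - 187*A^-4 - 14*A^-8
  A^0 * (30 + 158*d^2 + 62*d^4 + 2*d^6) = 2*A^12 + 74*A^8 + 436*A^4 + 758 + 436*A^-4 + 74*A^-8 + 2*A^-12
  A^-2 * (84*d + 111*d^3 + 15*d^5) = -15*A^8 - 186*A^4 - 567 - 567*A^-4 - 186*A^-8 - 15*A^-12
  A^-4 * (9 + 74*d^2 + 36*d^4 + d^6) = A^8 + 42*A^4 + 233 + 393*A^-4 + 233*A^-8 + 42*A^-12 + A^-16
  A^-6 * (12*d + 29*d^3 + 4*d^5) = -4*A^4 - 49 - 139*A^-4 - 139*A^-8 - 49*A^-12 - 4*A^-16
  A^-8 * (6*d^2 + 4*d^4) = 4 + 22*A^-4 + 36*A^-8 + 22*A^-12 + 4*A^-16
  A^-10 * (d^3) = -A^-4 - 3*A^-8 - 3*A^-12 - A^-16
Summing the groups: <K> = -A^20 + A^16 - 2*A^12 + 4*A^8 - 3*A^4 + 4 - 3*A^-4 + 2*A^-8 - A^-12
Normalise by the writhe: (-A^3)^(-w) = (-A^3)^(0) = 1, so f(A) = 1 * <K> = -A^20 + A^16 - 2*A^12 + 4*A^8 - 3*A^4 + 4 - 3*A^-4 + 2*A^-8 - A^-12.
Substitute A = t^(-1/4), i.e. A^e → t^(-e/4): V(t) = -t^3 + 2*t^2 - 3*t + 4 - 3*t^-1 + 4*t^-2 - 2*t^-3 + t^-4 - t^-5

Answer: -t^3 + 2*t^2 - 3*t + 4 - 3*t^-1 + 4*t^-2 - 2*t^-3 + t^-4 - t^-5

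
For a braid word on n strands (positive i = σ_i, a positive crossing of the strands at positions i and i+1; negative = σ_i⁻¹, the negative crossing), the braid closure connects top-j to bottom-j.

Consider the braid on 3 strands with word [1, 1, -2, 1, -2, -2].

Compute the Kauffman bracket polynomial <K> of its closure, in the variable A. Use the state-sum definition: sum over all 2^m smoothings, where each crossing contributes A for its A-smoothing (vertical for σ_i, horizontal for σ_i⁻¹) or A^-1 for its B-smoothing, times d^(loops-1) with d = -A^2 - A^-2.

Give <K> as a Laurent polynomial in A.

Braid: s1 s1 s2^-1 s1 s2^-1 s2^-1 on 3 strands, 6 crossings.
Writhe w = (#positive) - (#negative) = 3 - 3 = 0.
State-sum expansion of <K>. There are 2^6 = 64 states.
Each crossing splits two ways (0=vertical, 1=horizontal). The state's weight is A^(#A-smoothings - #B-smoothings) * d^(loops - 1).
Tabulate the states by total A-exponent and number of loops L (A-exp: L × count):
  A^6: L=4 ×1
  A^4: L=3 ×6
  A^2: L=2 ×14, L=4 ×1
  A^0: L=1 ×13, L=3 ×7
  A^-2: L=2 ×14, L=4 ×1
  A^-4: L=3 ×6
  A^-6: L=4 ×1
Each group contributes A^e * Σ count * d^(L-1):
Powers of d = -A^2 - A^-2: d^2 = A^4 + 2 + A^-4; d^3 = -A^6 - 3*A^2 - 3*A^-2 - A^-6.
  A^6 * (d^3) = -A^12 - 3*A^8 - 3*A^4 - 1
  A^4 * (6*d^2) = 6*A^8 + 12*A^4 + 6
  A^2 * (14*d + d^3) = -A^8 - 17*A^4 - 17 - A^-4
  A^0 * (13 + 7*d^2) = 7*A^4 + 27 + 7*A^-4
  A^-2 * (14*d + d^3) = -A^4 - 17 - 17*A^-4 - A^-8
  A^-4 * (6*d^2) = 6 + 12*A^-4 + 6*A^-8
  A^-6 * (d^3) = -1 - 3*A^-4 - 3*A^-8 - A^-12
Summing the groups: <K> = -A^12 + 2*A^8 - 2*A^4 + 3 - 2*A^-4 + 2*A^-8 - A^-12

Answer: -A^12 + 2*A^8 - 2*A^4 + 3 - 2*A^-4 + 2*A^-8 - A^-12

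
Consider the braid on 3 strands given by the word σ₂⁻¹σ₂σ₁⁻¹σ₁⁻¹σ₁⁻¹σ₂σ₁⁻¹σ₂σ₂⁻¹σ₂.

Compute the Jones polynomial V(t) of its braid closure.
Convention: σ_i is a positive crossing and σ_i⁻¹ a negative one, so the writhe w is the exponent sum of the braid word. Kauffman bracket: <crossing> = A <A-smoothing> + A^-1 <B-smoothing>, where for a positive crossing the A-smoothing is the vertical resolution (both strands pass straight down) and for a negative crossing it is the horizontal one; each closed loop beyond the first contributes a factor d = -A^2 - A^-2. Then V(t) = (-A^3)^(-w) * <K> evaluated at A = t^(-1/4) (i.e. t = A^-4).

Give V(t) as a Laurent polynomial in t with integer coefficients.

The presented braid s2^-1 s2 s1^-1 s1^-1 s1^-1 s2 s1^-1 s2 s2^-1 s2 on 3 strands reduces by inverse Markov moves (closure unchanged at each step):
  Deconjugate: the word is γ·β·γ⁻¹ with γ = s2^-1 s2 (prefix) and γ⁻¹ = s2^-1 s2 (suffix); strip both.
Reduced to β = s1^-1 s1^-1 s1^-1 s2 s1^-1 s2 on 3 strands, 6 crossings.
Compute on β:
Braid: s1^-1 s1^-1 s1^-1 s2 s1^-1 s2 on 3 strands, 6 crossings.
Writhe w = (#positive) - (#negative) = 2 - 4 = -2.
State-sum expansion of <K>. There are 2^6 = 64 states.
For each crossing: s=0 is the vertical smoothing, s=1 horizontal. Crossing k contributes A^(sign_k * (1 - 2*s_k)); loop factor d = -A^2 - A^-2.
Tabulate the states by total A-exponent and number of loops L (A-exp: L × count):
  A^6: L=5 ×1
  A^4: L=4 ×6
  A^2: L=3 ×15
  A^0: L=2 ×19, L=4 ×1
  A^-2: L=1 ×11, L=3 ×4
  A^-4: L=2 ×6
  A^-6: L=3 ×1
Each group contributes A^e * Σ count * d^(L-1):
Powers of d = -A^2 - A^-2: d^2 = A^4 + 2 + A^-4; d^3 = -A^6 - 3*A^2 - 3*A^-2 - A^-6; d^4 = A^8 + 4*A^4 + 6 + 4*A^-4 + A^-8.
  A^6 * (d^4) = A^14 + 4*A^10 + 6*A^6 + 4*A^2 + A^-2
  A^4 * (6*d^3) = -6*A^10 - 18*A^6 - 18*A^2 - 6*A^-2
  A^2 * (15*d^2) = 15*A^6 + 30*A^2 + 15*A^-2
  A^0 * (19*d + d^3) = -A^6 - 22*A^2 - 22*A^-2 - A^-6
  A^-2 * (11 + 4*d^2) = 4*A^2 + 19*A^-2 + 4*A^-6
  A^-4 * (6*d) = -6*A^-2 - 6*A^-6
  A^-6 * (d^2) = A^-2 + 2*A^-6 + A^-10
Summing the groups: <K> = A^14 - 2*A^10 + 2*A^6 - 2*A^2 + 2*A^-2 - A^-6 + A^-10
Normalise by the writhe: (-A^3)^(-w) = (-A^3)^(2) = A^6, so f(A) = A^6 * <K> = A^20 - 2*A^16 + 2*A^12 - 2*A^8 + 2*A^4 - 1 + A^-4.
Substitute A = t^(-1/4), i.e. A^e → t^(-e/4): V(t) = t - 1 + 2*t^-1 - 2*t^-2 + 2*t^-3 - 2*t^-4 + t^-5

Answer: t - 1 + 2*t^-1 - 2*t^-2 + 2*t^-3 - 2*t^-4 + t^-5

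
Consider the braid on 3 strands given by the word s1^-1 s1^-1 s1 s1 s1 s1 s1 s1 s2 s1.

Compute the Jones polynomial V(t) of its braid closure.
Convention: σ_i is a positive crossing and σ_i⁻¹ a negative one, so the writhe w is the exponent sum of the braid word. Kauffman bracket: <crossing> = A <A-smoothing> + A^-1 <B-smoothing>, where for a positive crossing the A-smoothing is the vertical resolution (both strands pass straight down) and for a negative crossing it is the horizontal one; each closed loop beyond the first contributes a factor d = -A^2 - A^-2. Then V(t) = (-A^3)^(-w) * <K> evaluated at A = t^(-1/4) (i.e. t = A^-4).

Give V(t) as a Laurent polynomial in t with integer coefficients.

-t^7 + t^6 - t^5 + t^4 + t^2

Derivation:
The presented braid s1^-1 s1^-1 s1 s1 s1 s1 s1 s1 s2 s1 on 3 strands reduces by inverse Markov moves (closure unchanged at each step):
  Deconjugate: the word is γ·β·γ⁻¹ with γ = s1^-1 (prefix) and γ⁻¹ = s1 (suffix); strip both.
  Destabilize: the word has the form β·s2 where s2 occurs only as the final letter (β ∈ B_2); drop it and the last strand → 2 strands.
  Deconjugate: the word is γ·β·γ⁻¹ with γ = s1^-1 (prefix) and γ⁻¹ = s1 (suffix); strip both.
Reduced to β = s1 s1 s1 s1 s1 on 2 strands, 5 crossings.
Compute on β:
Braid: s1 s1 s1 s1 s1 on 2 strands, 5 crossings.
Writhe w = (#positive) - (#negative) = 5 - 0 = 5.
Enumerate smoothing states for the bracket polynomial. There are 2^5 = 32 states.
Each crossing splits two ways (0=vertical, 1=horizontal). The state's weight is A^(#A-smoothings - #B-smoothings) * d^(loops - 1).
  state 00000: A-exp=+5, loops=2, term = A^5 * d^1
  state 00001: A-exp=+3, loops=1, term = A^3 * d^0
  state 00010: A-exp=+3, loops=1, term = A^3 * d^0
  state 00011: A-exp=+1, loops=2, term = A^1 * d^1
  state 00100: A-exp=+3, loops=1, term = A^3 * d^0
  state 00101: A-exp=+1, loops=2, term = A^1 * d^1
  state 00110: A-exp=+1, loops=2, term = A^1 * d^1
  state 00111: A-exp=-1, loops=3, term = A^-1 * d^2
  state 01000: A-exp=+3, loops=1, term = A^3 * d^0
  state 01001: A-exp=+1, loops=2, term = A^1 * d^1
  state 01010: A-exp=+1, loops=2, term = A^1 * d^1
  state 01011: A-exp=-1, loops=3, term = A^-1 * d^2
  state 01100: A-exp=+1, loops=2, term = A^1 * d^1
  state 01101: A-exp=-1, loops=3, term = A^-1 * d^2
  state 01110: A-exp=-1, loops=3, term = A^-1 * d^2
  state 01111: A-exp=-3, loops=4, term = A^-3 * d^3
  state 10000: A-exp=+3, loops=1, term = A^3 * d^0
  state 10001: A-exp=+1, loops=2, term = A^1 * d^1
  state 10010: A-exp=+1, loops=2, term = A^1 * d^1
  state 10011: A-exp=-1, loops=3, term = A^-1 * d^2
  state 10100: A-exp=+1, loops=2, term = A^1 * d^1
  state 10101: A-exp=-1, loops=3, term = A^-1 * d^2
  state 10110: A-exp=-1, loops=3, term = A^-1 * d^2
  state 10111: A-exp=-3, loops=4, term = A^-3 * d^3
  state 11000: A-exp=+1, loops=2, term = A^1 * d^1
  state 11001: A-exp=-1, loops=3, term = A^-1 * d^2
  state 11010: A-exp=-1, loops=3, term = A^-1 * d^2
  state 11011: A-exp=-3, loops=4, term = A^-3 * d^3
  state 11100: A-exp=-1, loops=3, term = A^-1 * d^2
  state 11101: A-exp=-3, loops=4, term = A^-3 * d^3
  state 11110: A-exp=-3, loops=4, term = A^-3 * d^3
  state 11111: A-exp=-5, loops=5, term = A^-5 * d^4
Collect the terms by A-exponent (count of states per loop number):
Powers of d = -A^2 - A^-2: d^2 = A^4 + 2 + A^-4; d^3 = -A^6 - 3*A^2 - 3*A^-2 - A^-6; d^4 = A^8 + 4*A^4 + 6 + 4*A^-4 + A^-8.
  A^5 * (d) = -A^7 - A^3
  A^3 * (5) = 5*A^3
  A^1 * (10*d) = -10*A^3 - 10*A^-1
  A^-1 * (10*d^2) = 10*A^3 + 20*A^-1 + 10*A^-5
  A^-3 * (5*d^3) = -5*A^3 - 15*A^-1 - 15*A^-5 - 5*A^-9
  A^-5 * (d^4) = A^3 + 4*A^-1 + 6*A^-5 + 4*A^-9 + A^-13
Summing the groups: <K> = -A^7 - A^-1 + A^-5 - A^-9 + A^-13
Normalise by the writhe: (-A^3)^(-w) = (-A^3)^(-5) = -A^-15, so f(A) = -A^-15 * <K> = A^-8 + A^-16 - A^-20 + A^-24 - A^-28.
Substitute A = t^(-1/4), i.e. A^e → t^(-e/4): V(t) = -t^7 + t^6 - t^5 + t^4 + t^2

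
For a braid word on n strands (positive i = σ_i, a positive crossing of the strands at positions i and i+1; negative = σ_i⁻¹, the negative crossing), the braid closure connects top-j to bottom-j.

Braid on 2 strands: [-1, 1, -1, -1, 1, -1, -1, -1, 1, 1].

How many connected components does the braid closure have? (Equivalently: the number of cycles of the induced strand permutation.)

Track the strand permutation on 2 strands, starting from identity.
  step 1: s1^-1 swaps positions 1,2 -> [2 1]
  step 2: s1 swaps positions 1,2 -> [1 2]
  step 3: s1^-1 swaps positions 1,2 -> [2 1]
  step 4: s1^-1 swaps positions 1,2 -> [1 2]
  step 5: s1 swaps positions 1,2 -> [2 1]
  step 6: s1^-1 swaps positions 1,2 -> [1 2]
  step 7: s1^-1 swaps positions 1,2 -> [2 1]
  step 8: s1^-1 swaps positions 1,2 -> [1 2]
  step 9: s1 swaps positions 1,2 -> [2 1]
  step 10: s1 swaps positions 1,2 -> [1 2]
Final permutation (position -> original strand): [1 2]
Closure components = cycle count of this permutation = 2.

Answer: 2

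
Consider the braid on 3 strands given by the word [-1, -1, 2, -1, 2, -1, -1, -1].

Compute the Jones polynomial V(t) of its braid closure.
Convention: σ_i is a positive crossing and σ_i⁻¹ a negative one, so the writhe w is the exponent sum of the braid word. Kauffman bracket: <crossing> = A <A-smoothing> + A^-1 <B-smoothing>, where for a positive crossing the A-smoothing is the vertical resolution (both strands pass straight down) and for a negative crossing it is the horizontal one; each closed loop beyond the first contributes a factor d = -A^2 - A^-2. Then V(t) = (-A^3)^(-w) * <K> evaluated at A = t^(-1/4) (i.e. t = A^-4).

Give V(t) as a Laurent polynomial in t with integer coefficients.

Braid: s1^-1 s1^-1 s2 s1^-1 s2 s1^-1 s1^-1 s1^-1 on 3 strands, 8 crossings.
Writhe w = (#positive) - (#negative) = 2 - 6 = -4.
Computing the Kauffman bracket via state sum. There are 2^8 = 256 states.
Each crossing splits two ways (0=vertical, 1=horizontal). The state's weight is A^(#A-smoothings - #B-smoothings) * d^(loops - 1).
Tabulate the states by total A-exponent and number of loops L (A-exp: L × count):
  A^8: L=7 ×1
  A^6: L=6 ×8
  A^4: L=5 ×28
  A^2: L=4 ×55, L=6 ×1
  A^0: L=3 ×65, L=5 ×5
  A^-2: L=2 ×46, L=4 ×10
  A^-4: L=1 ×17, L=3 ×11
  A^-6: L=2 ×8
  A^-8: L=3 ×1
Each group contributes A^e * Σ count * d^(L-1):
Powers of d = -A^2 - A^-2: d^2 = A^4 + 2 + A^-4; d^3 = -A^6 - 3*A^2 - 3*A^-2 - A^-6; d^4 = A^8 + 4*A^4 + 6 + 4*A^-4 + A^-8; d^5 = -A^10 - 5*A^6 - 10*A^2 - 10*A^-2 - 5*A^-6 - A^-10; d^6 = A^12 + 6*A^8 + 15*A^4 + 20 + 15*A^-4 + 6*A^-8 + A^-12.
  A^8 * (d^6) = A^20 + 6*A^16 + 15*A^12 + 20*A^8 + 15*A^4 + 6 + A^-4
  A^6 * (8*d^5) = -8*A^16 - 40*A^12 - 80*A^8 - 80*A^4 - 40 - 8*A^-4
  A^4 * (28*d^4) = 28*A^12 + 112*A^8 + 168*A^4 + 112 + 28*A^-4
  A^2 * (55*d^3 + d^5) = -A^12 - 60*A^8 - 175*A^4 - 175 - 60*A^-4 - A^-8
  A^0 * (65*d^2 + 5*d^4) = 5*A^8 + 85*A^4 + 160 + 85*A^-4 + 5*A^-8
  A^-2 * (46*d + 10*d^3) = -10*A^4 - 76 - 76*A^-4 - 10*A^-8
  A^-4 * (17 + 11*d^2) = 11 + 39*A^-4 + 11*A^-8
  A^-6 * (8*d) = -8*A^-4 - 8*A^-8
  A^-8 * (d^2) = A^-4 + 2*A^-8 + A^-12
Summing the groups: <K> = A^20 - 2*A^16 + 2*A^12 - 3*A^8 + 3*A^4 - 2 + 2*A^-4 - A^-8 + A^-12
Normalise by the writhe: (-A^3)^(-w) = (-A^3)^(4) = A^12, so f(A) = A^12 * <K> = A^32 - 2*A^28 + 2*A^24 - 3*A^20 + 3*A^16 - 2*A^12 + 2*A^8 - A^4 + 1.
Substitute A = t^(-1/4), i.e. A^e → t^(-e/4): V(t) = 1 - t^-1 + 2*t^-2 - 2*t^-3 + 3*t^-4 - 3*t^-5 + 2*t^-6 - 2*t^-7 + t^-8

Answer: 1 - t^-1 + 2*t^-2 - 2*t^-3 + 3*t^-4 - 3*t^-5 + 2*t^-6 - 2*t^-7 + t^-8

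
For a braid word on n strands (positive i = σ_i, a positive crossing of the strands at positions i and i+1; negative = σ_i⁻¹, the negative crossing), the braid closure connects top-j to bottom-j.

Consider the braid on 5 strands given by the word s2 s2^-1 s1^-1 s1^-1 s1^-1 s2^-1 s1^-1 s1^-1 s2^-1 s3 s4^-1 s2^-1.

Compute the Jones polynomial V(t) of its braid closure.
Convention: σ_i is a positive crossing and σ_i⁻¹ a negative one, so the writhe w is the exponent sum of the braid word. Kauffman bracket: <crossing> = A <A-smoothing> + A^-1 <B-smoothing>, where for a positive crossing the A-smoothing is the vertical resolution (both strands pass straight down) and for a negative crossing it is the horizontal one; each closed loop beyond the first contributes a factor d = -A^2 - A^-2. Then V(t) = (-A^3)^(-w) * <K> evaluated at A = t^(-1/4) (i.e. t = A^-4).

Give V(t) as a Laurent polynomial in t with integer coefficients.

The presented braid s2 s2^-1 s1^-1 s1^-1 s1^-1 s2^-1 s1^-1 s1^-1 s2^-1 s3 s4^-1 s2^-1 on 5 strands reduces by inverse Markov moves (closure unchanged at each step):
  Deconjugate: the word is γ·β·γ⁻¹ with γ = s2 (prefix) and γ⁻¹ = s2^-1 (suffix); strip both.
  Destabilize: the word has the form β·s4^-1 where s4^-1 occurs only as the final letter (β ∈ B_4); drop it and the last strand → 4 strands.
  Destabilize: the word has the form β·s3 where s3 occurs only as the final letter (β ∈ B_3); drop it and the last strand → 3 strands.
Reduced to β = s2^-1 s1^-1 s1^-1 s1^-1 s2^-1 s1^-1 s1^-1 s2^-1 on 3 strands, 8 crossings.
Compute on β:
Braid: s2^-1 s1^-1 s1^-1 s1^-1 s2^-1 s1^-1 s1^-1 s2^-1 on 3 strands, 8 crossings.
Writhe w = (#positive) - (#negative) = 0 - 8 = -8.
Enumerate smoothing states for the bracket polynomial. There are 2^8 = 256 states.
For each crossing: s=0 is the vertical smoothing, s=1 horizontal. Crossing k contributes A^(sign_k * (1 - 2*s_k)); loop factor d = -A^2 - A^-2.
Tabulate the states by total A-exponent and number of loops L (A-exp: L × count):
  A^8: L=5 ×1
  A^6: L=4 ×7, L=6 ×1
  A^4: L=3 ×19, L=5 ×9
  A^2: L=2 ×24, L=4 ×31, L=6 ×1
  A^0: L=1 ×12, L=3 ×53, L=5 ×5
  A^-2: L=2 ×45, L=4 ×11
  A^-4: L=1 ×15, L=3 ×13
  A^-6: L=2 ×8
  A^-8: L=3 ×1
Each group contributes A^e * Σ count * d^(L-1):
Powers of d = -A^2 - A^-2: d^2 = A^4 + 2 + A^-4; d^3 = -A^6 - 3*A^2 - 3*A^-2 - A^-6; d^4 = A^8 + 4*A^4 + 6 + 4*A^-4 + A^-8; d^5 = -A^10 - 5*A^6 - 10*A^2 - 10*A^-2 - 5*A^-6 - A^-10.
  A^8 * (d^4) = A^16 + 4*A^12 + 6*A^8 + 4*A^4 + 1
  A^6 * (7*d^3 + d^5) = -A^16 - 12*A^12 - 31*A^8 - 31*A^4 - 12 - A^-4
  A^4 * (19*d^2 + 9*d^4) = 9*A^12 + 55*A^8 + 92*A^4 + 55 + 9*A^-4
  A^2 * (24*d + 31*d^3 + d^5) = -A^12 - 36*A^8 - 127*A^4 - 127 - 36*A^-4 - A^-8
  A^0 * (12 + 53*d^2 + 5*d^4) = 5*A^8 + 73*A^4 + 148 + 73*A^-4 + 5*A^-8
  A^-2 * (45*d + 11*d^3) = -11*A^4 - 78 - 78*A^-4 - 11*A^-8
  A^-4 * (15 + 13*d^2) = 13 + 41*A^-4 + 13*A^-8
  A^-6 * (8*d) = -8*A^-4 - 8*A^-8
  A^-8 * (d^2) = A^-4 + 2*A^-8 + A^-12
Summing the groups: <K> = -A^8 + A^-4 + A^-12
Normalise by the writhe: (-A^3)^(-w) = (-A^3)^(8) = A^24, so f(A) = A^24 * <K> = -A^32 + A^20 + A^12.
Substitute A = t^(-1/4), i.e. A^e → t^(-e/4): V(t) = t^-3 + t^-5 - t^-8

Answer: t^-3 + t^-5 - t^-8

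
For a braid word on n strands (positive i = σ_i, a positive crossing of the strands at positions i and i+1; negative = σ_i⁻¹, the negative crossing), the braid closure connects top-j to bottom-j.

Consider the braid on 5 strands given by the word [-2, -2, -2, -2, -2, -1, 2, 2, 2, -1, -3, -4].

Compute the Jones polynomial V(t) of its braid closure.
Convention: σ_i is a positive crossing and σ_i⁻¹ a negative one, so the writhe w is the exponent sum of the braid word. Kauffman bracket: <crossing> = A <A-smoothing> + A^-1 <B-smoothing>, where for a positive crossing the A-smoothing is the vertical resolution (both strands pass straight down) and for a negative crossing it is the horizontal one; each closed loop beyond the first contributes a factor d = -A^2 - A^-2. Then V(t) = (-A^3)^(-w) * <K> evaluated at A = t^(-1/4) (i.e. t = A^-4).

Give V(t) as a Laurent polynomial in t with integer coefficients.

-1 + 2*t^-1 - 2*t^-2 + 4*t^-3 - 3*t^-4 + 3*t^-5 - 2*t^-6 + t^-7 - t^-8

Derivation:
The presented braid s2^-1 s2^-1 s2^-1 s2^-1 s2^-1 s1^-1 s2 s2 s2 s1^-1 s3^-1 s4^-1 on 5 strands reduces by inverse Markov moves (closure unchanged at each step):
  Destabilize: the word has the form β·s4^-1 where s4^-1 occurs only as the final letter (β ∈ B_4); drop it and the last strand → 4 strands.
  Destabilize: the word has the form β·s3^-1 where s3^-1 occurs only as the final letter (β ∈ B_3); drop it and the last strand → 3 strands.
Reduced to β = s2^-1 s2^-1 s2^-1 s2^-1 s2^-1 s1^-1 s2 s2 s2 s1^-1 on 3 strands, 10 crossings.
Compute on β:
Braid: s2^-1 s2^-1 s2^-1 s2^-1 s2^-1 s1^-1 s2 s2 s2 s1^-1 on 3 strands, 10 crossings.
Writhe w = (#positive) - (#negative) = 3 - 7 = -4.
Computing the Kauffman bracket via state sum. There are 2^10 = 1024 states.
Smooth each crossing (0=||, 1=⌣⌢); contribution A^(Σ sign_k(1-2s_k)) * d^(L-1).
Tabulate the states by total A-exponent and number of loops L (A-exp: L × count):
  A^10: L=6 ×1
  A^8: L=5 ×10
  A^6: L=4 ×35, L=6 ×10
  A^4: L=3 ×60, L=5 ×50, L=7 ×10
  A^2: L=2 ×55, L=4 ×100, L=6 ×50, L=8 ×5
  A^0: L=1 ×25, L=3 ×101, L=5 ×100, L=7 ×25, L=9 ×1
  A^-2: L=2 ×55, L=4 ×100, L=6 ×50, L=8 ×5
  A^-4: L=1 ×6, L=3 ×54, L=5 ×50, L=7 ×10
  A^-6: L=2 ×9, L=4 ×26, L=6 ×10
  A^-8: L=3 ×5, L=5 ×5
  A^-10: L=4 ×1
Each group contributes A^e * Σ count * d^(L-1):
Powers of d = -A^2 - A^-2: d^2 = A^4 + 2 + A^-4; d^3 = -A^6 - 3*A^2 - 3*A^-2 - A^-6; d^4 = A^8 + 4*A^4 + 6 + 4*A^-4 + A^-8; d^5 = -A^10 - 5*A^6 - 10*A^2 - 10*A^-2 - 5*A^-6 - A^-10; d^6 = A^12 + 6*A^8 + 15*A^4 + 20 + 15*A^-4 + 6*A^-8 + A^-12; d^7 = -A^14 - 7*A^10 - 21*A^6 - 35*A^2 - 35*A^-2 - 21*A^-6 - 7*A^-10 - A^-14; d^8 = A^16 + 8*A^12 + 28*A^8 + 56*A^4 + 70 + 56*A^-4 + 28*A^-8 + 8*A^-12 + A^-16.
  A^10 * (d^5) = -A^20 - 5*A^16 - 10*A^12 - 10*A^8 - 5*A^4 - 1
  A^8 * (10*d^4) = 10*A^16 + 40*A^12 + 60*A^8 + 40*A^4 + 10
  A^6 * (35*d^3 + 10*d^5) = -10*A^16 - 85*A^12 - 205*A^8 - 205*A^4 - 85 - 10*A^-4
  A^4 * (60*d^2 + 50*d^4 + 10*d^6) = 10*A^16 + 110*A^12 + 410*A^8 + 620*A^4 + 410 + 110*A^-4 + 10*A^-8
  A^2 * (55*d + 100*d^3 + 50*d^5 + 5*d^7) = -5*A^16 - 85*A^12 - 455*A^8 - 1030*A^4 - 1030 - 455*A^-4 - 85*A^-8 - 5*A^-12
  A^0 * (25 + 101*d^2 + 100*d^4 + 25*d^6 + d^8) = A^16 + 33*A^12 + 278*A^8 + 932*A^4 + 1397 + 932*A^-4 + 278*A^-8 + 33*A^-12 + A^-16
  A^-2 * (55*d + 100*d^3 + 50*d^5 + 5*d^7) = -5*A^12 - 85*A^8 - 455*A^4 - 1030 - 1030*A^-4 - 455*A^-8 - 85*A^-12 - 5*A^-16
  A^-4 * (6 + 54*d^2 + 50*d^4 + 10*d^6) = 10*A^8 + 110*A^4 + 404 + 614*A^-4 + 404*A^-8 + 110*A^-12 + 10*A^-16
  A^-6 * (9*d + 26*d^3 + 10*d^5) = -10*A^4 - 76 - 187*A^-4 - 187*A^-8 - 76*A^-12 - 10*A^-16
  A^-8 * (5*d^2 + 5*d^4) = 5 + 25*A^-4 + 40*A^-8 + 25*A^-12 + 5*A^-16
  A^-10 * (d^3) = -A^-4 - 3*A^-8 - 3*A^-12 - A^-16
Summing the groups: <K> = -A^20 + A^16 - 2*A^12 + 3*A^8 - 3*A^4 + 4 - 2*A^-4 + 2*A^-8 - A^-12
Normalise by the writhe: (-A^3)^(-w) = (-A^3)^(4) = A^12, so f(A) = A^12 * <K> = -A^32 + A^28 - 2*A^24 + 3*A^20 - 3*A^16 + 4*A^12 - 2*A^8 + 2*A^4 - 1.
Substitute A = t^(-1/4), i.e. A^e → t^(-e/4): V(t) = -1 + 2*t^-1 - 2*t^-2 + 4*t^-3 - 3*t^-4 + 3*t^-5 - 2*t^-6 + t^-7 - t^-8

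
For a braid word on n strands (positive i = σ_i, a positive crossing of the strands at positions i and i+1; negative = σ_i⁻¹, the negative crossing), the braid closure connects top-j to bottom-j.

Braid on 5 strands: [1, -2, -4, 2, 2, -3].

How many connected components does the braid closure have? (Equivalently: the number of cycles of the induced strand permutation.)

1

Derivation:
Track the strand permutation on 5 strands, starting from identity.
  step 1: s1 swaps positions 1,2 -> [2 1 3 4 5]
  step 2: s2^-1 swaps positions 2,3 -> [2 3 1 4 5]
  step 3: s4^-1 swaps positions 4,5 -> [2 3 1 5 4]
  step 4: s2 swaps positions 2,3 -> [2 1 3 5 4]
  step 5: s2 swaps positions 2,3 -> [2 3 1 5 4]
  step 6: s3^-1 swaps positions 3,4 -> [2 3 5 1 4]
Final permutation (position -> original strand): [2 3 5 1 4]
Closure components = cycle count of this permutation = 1.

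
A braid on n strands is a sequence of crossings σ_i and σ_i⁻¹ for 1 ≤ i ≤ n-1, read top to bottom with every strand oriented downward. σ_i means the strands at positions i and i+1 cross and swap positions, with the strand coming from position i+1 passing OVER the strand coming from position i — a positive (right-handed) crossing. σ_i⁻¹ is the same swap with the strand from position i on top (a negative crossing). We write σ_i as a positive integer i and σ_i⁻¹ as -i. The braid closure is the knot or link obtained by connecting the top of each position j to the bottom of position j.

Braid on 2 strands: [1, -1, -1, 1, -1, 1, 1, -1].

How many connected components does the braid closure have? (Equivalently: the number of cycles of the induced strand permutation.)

2

Derivation:
Track the strand permutation on 2 strands, starting from identity.
  step 1: s1 swaps positions 1,2 -> [2 1]
  step 2: s1^-1 swaps positions 1,2 -> [1 2]
  step 3: s1^-1 swaps positions 1,2 -> [2 1]
  step 4: s1 swaps positions 1,2 -> [1 2]
  step 5: s1^-1 swaps positions 1,2 -> [2 1]
  step 6: s1 swaps positions 1,2 -> [1 2]
  step 7: s1 swaps positions 1,2 -> [2 1]
  step 8: s1^-1 swaps positions 1,2 -> [1 2]
Final permutation (position -> original strand): [1 2]
Closure components = cycle count of this permutation = 2.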